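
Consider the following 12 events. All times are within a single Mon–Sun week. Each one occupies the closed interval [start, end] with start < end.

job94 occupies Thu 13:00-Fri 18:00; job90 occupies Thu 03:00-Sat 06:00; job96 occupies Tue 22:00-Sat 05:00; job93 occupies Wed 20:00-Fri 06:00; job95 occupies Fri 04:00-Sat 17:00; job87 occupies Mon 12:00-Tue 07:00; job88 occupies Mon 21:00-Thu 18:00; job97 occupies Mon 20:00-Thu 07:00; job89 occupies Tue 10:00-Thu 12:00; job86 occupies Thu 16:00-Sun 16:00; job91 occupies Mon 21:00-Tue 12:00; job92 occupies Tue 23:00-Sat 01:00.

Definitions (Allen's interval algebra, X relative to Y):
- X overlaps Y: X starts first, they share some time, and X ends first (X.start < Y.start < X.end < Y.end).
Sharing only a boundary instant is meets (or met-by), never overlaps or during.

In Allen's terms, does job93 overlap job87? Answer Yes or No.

job93 = [Wed 20:00, Fri 06:00], job87 = [Mon 12:00, Tue 07:00].
Actual relation of job93 to job87: after.
Asked whether 'overlaps' holds → No.

No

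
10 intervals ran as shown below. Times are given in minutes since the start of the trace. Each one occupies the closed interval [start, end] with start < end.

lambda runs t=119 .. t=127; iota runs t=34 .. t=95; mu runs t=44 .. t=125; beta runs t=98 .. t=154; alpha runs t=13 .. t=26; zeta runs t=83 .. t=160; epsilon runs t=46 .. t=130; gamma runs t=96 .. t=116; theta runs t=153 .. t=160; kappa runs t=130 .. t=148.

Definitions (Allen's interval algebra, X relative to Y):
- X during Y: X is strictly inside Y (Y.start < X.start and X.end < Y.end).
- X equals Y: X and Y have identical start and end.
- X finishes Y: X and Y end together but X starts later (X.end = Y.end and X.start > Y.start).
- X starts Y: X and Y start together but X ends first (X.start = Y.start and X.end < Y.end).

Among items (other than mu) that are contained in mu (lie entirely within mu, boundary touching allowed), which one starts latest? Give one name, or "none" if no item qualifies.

Target mu = [t=44, t=125].
alpha [t=13, t=26] → before → excluded.
beta [t=98, t=154] → overlapped-by → excluded.
epsilon [t=46, t=130] → overlapped-by → excluded.
gamma [t=96, t=116] → during → candidate.
iota [t=34, t=95] → overlaps → excluded.
kappa [t=130, t=148] → after → excluded.
lambda [t=119, t=127] → overlapped-by → excluded.
theta [t=153, t=160] → after → excluded.
zeta [t=83, t=160] → overlapped-by → excluded.
Among candidates, latest start is t=96 → gamma.

gamma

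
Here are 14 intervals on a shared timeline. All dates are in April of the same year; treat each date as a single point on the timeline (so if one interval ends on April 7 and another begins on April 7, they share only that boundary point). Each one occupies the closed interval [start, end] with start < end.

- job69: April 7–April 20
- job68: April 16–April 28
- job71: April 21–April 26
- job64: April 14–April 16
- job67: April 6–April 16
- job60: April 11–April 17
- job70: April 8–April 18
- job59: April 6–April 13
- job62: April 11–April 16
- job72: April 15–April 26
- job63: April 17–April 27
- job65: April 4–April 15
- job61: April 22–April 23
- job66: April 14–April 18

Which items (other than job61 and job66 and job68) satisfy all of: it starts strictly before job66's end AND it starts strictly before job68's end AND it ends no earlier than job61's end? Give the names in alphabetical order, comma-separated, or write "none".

job63, job72

Conditions: its start is strictly before job66's end (X.start < April 18) AND its start is strictly before job68's end (X.start < April 28) AND its end is no earlier than job61's end (X.end >= April 23).
job59: start April 6 < April 18? ✓; start April 6 < April 28? ✓; end April 13 >= April 23? ✗ → no.
job60: start April 11 < April 18? ✓; start April 11 < April 28? ✓; end April 17 >= April 23? ✗ → no.
job62: start April 11 < April 18? ✓; start April 11 < April 28? ✓; end April 16 >= April 23? ✗ → no.
job63: start April 17 < April 18? ✓; start April 17 < April 28? ✓; end April 27 >= April 23? ✓ → yes.
job64: start April 14 < April 18? ✓; start April 14 < April 28? ✓; end April 16 >= April 23? ✗ → no.
job65: start April 4 < April 18? ✓; start April 4 < April 28? ✓; end April 15 >= April 23? ✗ → no.
job67: start April 6 < April 18? ✓; start April 6 < April 28? ✓; end April 16 >= April 23? ✗ → no.
job69: start April 7 < April 18? ✓; start April 7 < April 28? ✓; end April 20 >= April 23? ✗ → no.
job70: start April 8 < April 18? ✓; start April 8 < April 28? ✓; end April 18 >= April 23? ✗ → no.
job71: start April 21 < April 18? ✗; start April 21 < April 28? ✓; end April 26 >= April 23? ✓ → no.
job72: start April 15 < April 18? ✓; start April 15 < April 28? ✓; end April 26 >= April 23? ✓ → yes.
Result: job63, job72.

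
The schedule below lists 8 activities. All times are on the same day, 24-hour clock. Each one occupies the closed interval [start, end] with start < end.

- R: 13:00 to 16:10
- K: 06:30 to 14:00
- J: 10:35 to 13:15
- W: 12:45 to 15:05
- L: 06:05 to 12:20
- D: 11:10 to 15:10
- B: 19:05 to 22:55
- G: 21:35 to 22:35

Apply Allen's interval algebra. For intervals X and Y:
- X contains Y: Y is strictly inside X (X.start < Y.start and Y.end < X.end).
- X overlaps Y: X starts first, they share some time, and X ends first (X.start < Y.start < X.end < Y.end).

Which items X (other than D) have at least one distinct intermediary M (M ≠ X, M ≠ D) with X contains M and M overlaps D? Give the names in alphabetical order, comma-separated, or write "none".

Target D = [11:10, 15:10].
Intermediaries M with M overlaps D: J, K, L.
Via J — items with X contains J: K.
Via K — items with X contains K: none.
Via L — items with X contains L: none.
Union: K.

K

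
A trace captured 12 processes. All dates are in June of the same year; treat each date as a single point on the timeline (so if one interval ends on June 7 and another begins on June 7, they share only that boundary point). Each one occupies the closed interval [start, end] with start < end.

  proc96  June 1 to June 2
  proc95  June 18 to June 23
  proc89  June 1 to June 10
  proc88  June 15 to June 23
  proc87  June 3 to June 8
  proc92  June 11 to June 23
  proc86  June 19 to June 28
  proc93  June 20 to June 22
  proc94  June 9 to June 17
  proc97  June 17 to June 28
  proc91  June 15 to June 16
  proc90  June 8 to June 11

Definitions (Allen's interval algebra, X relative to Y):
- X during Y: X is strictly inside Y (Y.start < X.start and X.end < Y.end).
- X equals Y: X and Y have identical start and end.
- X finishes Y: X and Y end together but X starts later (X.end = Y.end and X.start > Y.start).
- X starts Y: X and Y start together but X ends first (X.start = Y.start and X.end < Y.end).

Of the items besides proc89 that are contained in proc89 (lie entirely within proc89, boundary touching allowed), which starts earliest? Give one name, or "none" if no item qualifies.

Target proc89 = [June 1, June 10].
proc86 [June 19, June 28] → after → excluded.
proc87 [June 3, June 8] → during → candidate.
proc88 [June 15, June 23] → after → excluded.
proc90 [June 8, June 11] → overlapped-by → excluded.
proc91 [June 15, June 16] → after → excluded.
proc92 [June 11, June 23] → after → excluded.
proc93 [June 20, June 22] → after → excluded.
proc94 [June 9, June 17] → overlapped-by → excluded.
proc95 [June 18, June 23] → after → excluded.
proc96 [June 1, June 2] → starts → candidate.
proc97 [June 17, June 28] → after → excluded.
Among candidates, earliest start is June 1 → proc96.

proc96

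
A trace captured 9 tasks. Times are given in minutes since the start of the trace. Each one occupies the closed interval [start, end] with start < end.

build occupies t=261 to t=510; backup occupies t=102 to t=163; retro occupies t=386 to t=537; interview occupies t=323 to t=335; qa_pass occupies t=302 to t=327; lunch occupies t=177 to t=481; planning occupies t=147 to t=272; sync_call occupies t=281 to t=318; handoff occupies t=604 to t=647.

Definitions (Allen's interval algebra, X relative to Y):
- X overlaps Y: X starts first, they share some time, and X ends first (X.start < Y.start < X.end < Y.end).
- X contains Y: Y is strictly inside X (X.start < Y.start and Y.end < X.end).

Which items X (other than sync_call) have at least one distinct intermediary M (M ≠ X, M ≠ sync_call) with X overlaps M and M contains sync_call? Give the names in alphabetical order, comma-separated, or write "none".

Target sync_call = [t=281, t=318].
Intermediaries M with M contains sync_call: build, lunch.
Via build — items with X overlaps build: lunch, planning.
Via lunch — items with X overlaps lunch: planning.
Union: lunch, planning.

lunch, planning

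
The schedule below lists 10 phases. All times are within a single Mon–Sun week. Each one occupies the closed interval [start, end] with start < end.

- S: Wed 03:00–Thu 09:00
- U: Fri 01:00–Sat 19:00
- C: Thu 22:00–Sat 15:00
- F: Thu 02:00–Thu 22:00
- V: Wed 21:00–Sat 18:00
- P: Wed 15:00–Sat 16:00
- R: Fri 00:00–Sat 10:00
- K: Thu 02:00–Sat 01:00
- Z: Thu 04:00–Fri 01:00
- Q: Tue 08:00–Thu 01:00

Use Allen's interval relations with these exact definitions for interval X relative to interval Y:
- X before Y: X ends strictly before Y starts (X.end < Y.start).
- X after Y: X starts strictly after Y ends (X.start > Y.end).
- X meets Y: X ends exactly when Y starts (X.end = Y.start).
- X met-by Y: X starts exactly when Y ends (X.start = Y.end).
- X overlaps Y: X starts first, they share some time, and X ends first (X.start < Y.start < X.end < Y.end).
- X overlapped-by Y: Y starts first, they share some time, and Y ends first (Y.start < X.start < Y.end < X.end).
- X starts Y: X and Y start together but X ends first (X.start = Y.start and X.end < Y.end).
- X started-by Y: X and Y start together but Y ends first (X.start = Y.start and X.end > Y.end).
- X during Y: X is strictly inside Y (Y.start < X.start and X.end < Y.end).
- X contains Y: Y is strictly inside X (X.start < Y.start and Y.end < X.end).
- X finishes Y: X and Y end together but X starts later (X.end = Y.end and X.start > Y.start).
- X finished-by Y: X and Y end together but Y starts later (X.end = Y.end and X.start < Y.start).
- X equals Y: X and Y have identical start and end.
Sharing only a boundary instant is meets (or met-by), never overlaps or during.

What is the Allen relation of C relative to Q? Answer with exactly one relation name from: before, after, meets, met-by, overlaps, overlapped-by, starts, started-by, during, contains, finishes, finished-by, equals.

C = [Thu 22:00, Sat 15:00]; Q = [Tue 08:00, Thu 01:00].
Compare endpoints: C.start > Q.start, C.start > Q.end, C.end > Q.start, C.end > Q.end.
That pattern is 'after'.

after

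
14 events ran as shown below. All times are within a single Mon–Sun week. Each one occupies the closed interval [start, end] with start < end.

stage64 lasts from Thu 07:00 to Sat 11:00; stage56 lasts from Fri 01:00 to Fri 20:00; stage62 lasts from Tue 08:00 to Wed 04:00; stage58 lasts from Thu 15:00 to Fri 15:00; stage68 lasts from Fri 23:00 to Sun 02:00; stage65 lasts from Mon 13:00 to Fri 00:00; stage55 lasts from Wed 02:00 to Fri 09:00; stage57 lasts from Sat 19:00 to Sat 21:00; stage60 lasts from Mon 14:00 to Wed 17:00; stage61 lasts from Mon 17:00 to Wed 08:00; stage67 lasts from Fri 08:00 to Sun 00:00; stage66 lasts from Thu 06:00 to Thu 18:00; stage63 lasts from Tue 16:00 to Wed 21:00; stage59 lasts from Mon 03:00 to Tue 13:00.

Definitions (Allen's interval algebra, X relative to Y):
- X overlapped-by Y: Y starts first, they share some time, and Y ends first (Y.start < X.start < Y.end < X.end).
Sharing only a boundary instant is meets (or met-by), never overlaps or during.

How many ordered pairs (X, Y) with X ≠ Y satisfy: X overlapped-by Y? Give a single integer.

Checking all 182 ordered pairs for relation 'overlapped-by'; matching pairs in alphabetical order:
(stage55, stage60): stage55 overlapped-by stage60 ✓
(stage55, stage61): stage55 overlapped-by stage61 ✓
(stage55, stage62): stage55 overlapped-by stage62 ✓
(stage55, stage63): stage55 overlapped-by stage63 ✓
(stage55, stage65): stage55 overlapped-by stage65 ✓
(stage56, stage55): stage56 overlapped-by stage55 ✓
(stage56, stage58): stage56 overlapped-by stage58 ✓
(stage58, stage55): stage58 overlapped-by stage55 ✓
(stage58, stage65): stage58 overlapped-by stage65 ✓
(stage58, stage66): stage58 overlapped-by stage66 ✓
(stage60, stage59): stage60 overlapped-by stage59 ✓
(stage61, stage59): stage61 overlapped-by stage59 ✓
(stage62, stage59): stage62 overlapped-by stage59 ✓
(stage63, stage60): stage63 overlapped-by stage60 ✓
(stage63, stage61): stage63 overlapped-by stage61 ✓
(stage63, stage62): stage63 overlapped-by stage62 ✓
(stage64, stage55): stage64 overlapped-by stage55 ✓
(stage64, stage65): stage64 overlapped-by stage65 ✓
(stage64, stage66): stage64 overlapped-by stage66 ✓
(stage65, stage59): stage65 overlapped-by stage59 ✓
(stage67, stage55): stage67 overlapped-by stage55 ✓
(stage67, stage56): stage67 overlapped-by stage56 ✓
(stage67, stage58): stage67 overlapped-by stage58 ✓
(stage67, stage64): stage67 overlapped-by stage64 ✓
... plus 2 further pairs not listed.
Count: 26.

26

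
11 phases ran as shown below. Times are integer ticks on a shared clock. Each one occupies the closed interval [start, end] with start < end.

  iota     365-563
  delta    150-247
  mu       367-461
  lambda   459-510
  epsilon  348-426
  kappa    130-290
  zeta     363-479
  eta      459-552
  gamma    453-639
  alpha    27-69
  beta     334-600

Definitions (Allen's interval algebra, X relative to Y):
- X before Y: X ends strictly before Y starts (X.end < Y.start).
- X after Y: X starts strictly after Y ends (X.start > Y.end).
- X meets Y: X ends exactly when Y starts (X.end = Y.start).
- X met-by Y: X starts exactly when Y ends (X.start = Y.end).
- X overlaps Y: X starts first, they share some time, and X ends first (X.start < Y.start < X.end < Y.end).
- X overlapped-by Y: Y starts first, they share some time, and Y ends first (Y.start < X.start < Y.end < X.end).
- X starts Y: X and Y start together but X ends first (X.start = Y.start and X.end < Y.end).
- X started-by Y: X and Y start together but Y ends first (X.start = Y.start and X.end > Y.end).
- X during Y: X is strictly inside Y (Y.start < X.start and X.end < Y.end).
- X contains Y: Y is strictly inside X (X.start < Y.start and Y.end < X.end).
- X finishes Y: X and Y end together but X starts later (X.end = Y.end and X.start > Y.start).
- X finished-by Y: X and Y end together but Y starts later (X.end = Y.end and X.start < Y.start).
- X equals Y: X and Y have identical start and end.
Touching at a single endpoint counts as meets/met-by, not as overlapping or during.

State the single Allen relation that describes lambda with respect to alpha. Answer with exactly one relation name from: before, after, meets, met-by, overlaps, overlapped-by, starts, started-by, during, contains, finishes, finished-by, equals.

lambda = [459, 510]; alpha = [27, 69].
Compare endpoints: lambda.start > alpha.start, lambda.start > alpha.end, lambda.end > alpha.start, lambda.end > alpha.end.
That pattern is 'after'.

after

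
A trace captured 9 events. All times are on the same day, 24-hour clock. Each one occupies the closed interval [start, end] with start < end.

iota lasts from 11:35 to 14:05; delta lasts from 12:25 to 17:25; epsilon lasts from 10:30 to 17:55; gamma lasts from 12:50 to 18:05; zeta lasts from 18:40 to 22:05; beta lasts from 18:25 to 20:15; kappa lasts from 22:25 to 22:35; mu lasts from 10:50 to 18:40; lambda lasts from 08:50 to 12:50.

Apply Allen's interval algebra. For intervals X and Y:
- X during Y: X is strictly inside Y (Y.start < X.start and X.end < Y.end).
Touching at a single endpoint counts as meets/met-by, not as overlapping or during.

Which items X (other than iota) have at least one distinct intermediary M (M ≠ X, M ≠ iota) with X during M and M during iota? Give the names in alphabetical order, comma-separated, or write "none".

none

Target iota = [11:35, 14:05].
Intermediaries M with M during iota: none.
Union: none.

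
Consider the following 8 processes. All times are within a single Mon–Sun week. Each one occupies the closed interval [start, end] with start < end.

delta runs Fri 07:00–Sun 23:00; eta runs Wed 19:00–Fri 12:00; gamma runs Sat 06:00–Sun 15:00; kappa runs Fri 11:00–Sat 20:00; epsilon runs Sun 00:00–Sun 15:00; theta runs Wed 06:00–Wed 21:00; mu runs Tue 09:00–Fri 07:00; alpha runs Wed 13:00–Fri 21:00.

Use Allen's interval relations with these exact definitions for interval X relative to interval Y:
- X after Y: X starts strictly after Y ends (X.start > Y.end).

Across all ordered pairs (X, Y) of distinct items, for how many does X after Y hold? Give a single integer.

Checking all 56 ordered pairs for relation 'after'; matching pairs in alphabetical order:
(delta, theta): delta after theta ✓
(epsilon, alpha): epsilon after alpha ✓
(epsilon, eta): epsilon after eta ✓
(epsilon, kappa): epsilon after kappa ✓
(epsilon, mu): epsilon after mu ✓
(epsilon, theta): epsilon after theta ✓
(gamma, alpha): gamma after alpha ✓
(gamma, eta): gamma after eta ✓
(gamma, mu): gamma after mu ✓
(gamma, theta): gamma after theta ✓
(kappa, mu): kappa after mu ✓
(kappa, theta): kappa after theta ✓
Count: 12.

12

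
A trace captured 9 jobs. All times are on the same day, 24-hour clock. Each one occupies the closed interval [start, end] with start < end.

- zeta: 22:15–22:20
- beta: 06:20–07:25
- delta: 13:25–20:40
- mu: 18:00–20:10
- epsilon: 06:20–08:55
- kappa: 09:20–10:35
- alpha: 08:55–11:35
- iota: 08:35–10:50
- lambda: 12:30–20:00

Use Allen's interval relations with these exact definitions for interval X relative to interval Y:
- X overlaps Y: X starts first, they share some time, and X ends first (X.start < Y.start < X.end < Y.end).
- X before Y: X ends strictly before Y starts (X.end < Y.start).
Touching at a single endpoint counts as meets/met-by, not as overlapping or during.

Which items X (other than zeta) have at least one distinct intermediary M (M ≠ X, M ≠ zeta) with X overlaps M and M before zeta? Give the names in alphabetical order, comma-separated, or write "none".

Target zeta = [22:15, 22:20].
Intermediaries M with M before zeta: alpha, beta, delta, epsilon, iota, kappa, lambda, mu.
Via alpha — items with X overlaps alpha: iota.
Via beta — items with X overlaps beta: none.
Via delta — items with X overlaps delta: lambda.
Via epsilon — items with X overlaps epsilon: none.
Via iota — items with X overlaps iota: epsilon.
Via kappa — items with X overlaps kappa: none.
Via lambda — items with X overlaps lambda: none.
Via mu — items with X overlaps mu: lambda.
Union: epsilon, iota, lambda.

epsilon, iota, lambda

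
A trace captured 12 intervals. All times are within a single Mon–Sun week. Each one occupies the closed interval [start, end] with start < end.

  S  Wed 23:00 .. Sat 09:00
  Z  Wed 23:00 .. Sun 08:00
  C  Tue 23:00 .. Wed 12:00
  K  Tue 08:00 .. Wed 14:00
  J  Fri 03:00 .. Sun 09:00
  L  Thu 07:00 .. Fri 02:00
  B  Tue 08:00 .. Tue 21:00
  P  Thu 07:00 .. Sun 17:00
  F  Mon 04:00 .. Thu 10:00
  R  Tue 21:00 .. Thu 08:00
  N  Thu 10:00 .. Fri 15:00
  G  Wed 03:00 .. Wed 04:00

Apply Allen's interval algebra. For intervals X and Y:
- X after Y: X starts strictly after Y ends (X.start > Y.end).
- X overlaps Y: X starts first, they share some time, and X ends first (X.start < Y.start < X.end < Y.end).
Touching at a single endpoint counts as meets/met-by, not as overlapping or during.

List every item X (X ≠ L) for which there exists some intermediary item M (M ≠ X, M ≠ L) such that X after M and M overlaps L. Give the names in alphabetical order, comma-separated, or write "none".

J, N

Target L = [Thu 07:00, Fri 02:00].
Intermediaries M with M overlaps L: F, R.
Via F — items with X after F: J.
Via R — items with X after R: J, N.
Union: J, N.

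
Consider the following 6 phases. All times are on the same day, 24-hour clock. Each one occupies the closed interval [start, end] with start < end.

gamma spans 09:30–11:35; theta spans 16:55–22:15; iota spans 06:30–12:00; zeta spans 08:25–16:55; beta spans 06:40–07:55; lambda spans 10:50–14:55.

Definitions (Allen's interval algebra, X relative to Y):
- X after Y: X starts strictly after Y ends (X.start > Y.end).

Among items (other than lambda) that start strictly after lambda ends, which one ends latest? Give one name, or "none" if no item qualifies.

Target lambda = [10:50, 14:55].
beta [06:40, 07:55] → before → excluded.
gamma [09:30, 11:35] → overlaps → excluded.
iota [06:30, 12:00] → overlaps → excluded.
theta [16:55, 22:15] → after → candidate.
zeta [08:25, 16:55] → contains → excluded.
Among candidates, latest end is 22:15 → theta.

theta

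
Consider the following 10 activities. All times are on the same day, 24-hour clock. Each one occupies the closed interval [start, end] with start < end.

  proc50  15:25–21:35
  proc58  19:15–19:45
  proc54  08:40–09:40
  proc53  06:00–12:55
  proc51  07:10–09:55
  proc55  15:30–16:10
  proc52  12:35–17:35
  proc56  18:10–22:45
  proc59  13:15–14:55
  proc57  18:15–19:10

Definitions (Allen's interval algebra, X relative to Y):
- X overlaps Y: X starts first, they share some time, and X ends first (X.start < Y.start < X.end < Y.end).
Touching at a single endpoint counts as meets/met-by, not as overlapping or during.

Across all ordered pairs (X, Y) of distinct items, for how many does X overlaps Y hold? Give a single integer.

3

Checking all 90 ordered pairs for relation 'overlaps'; matching pairs in alphabetical order:
(proc50, proc56): proc50 overlaps proc56 ✓
(proc52, proc50): proc52 overlaps proc50 ✓
(proc53, proc52): proc53 overlaps proc52 ✓
Count: 3.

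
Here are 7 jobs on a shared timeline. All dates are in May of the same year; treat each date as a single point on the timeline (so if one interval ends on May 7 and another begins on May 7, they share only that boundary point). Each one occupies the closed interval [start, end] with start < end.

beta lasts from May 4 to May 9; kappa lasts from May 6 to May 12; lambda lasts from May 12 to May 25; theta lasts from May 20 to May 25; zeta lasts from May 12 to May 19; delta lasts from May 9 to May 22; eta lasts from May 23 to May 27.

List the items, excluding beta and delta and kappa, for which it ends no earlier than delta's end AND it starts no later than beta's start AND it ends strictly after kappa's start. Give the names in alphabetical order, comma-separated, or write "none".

none

Conditions: its end is no earlier than delta's end (X.end >= May 22) AND its start is no later than beta's start (X.start <= May 4) AND its end is strictly after kappa's start (X.end > May 6).
eta: end May 27 >= May 22? ✓; start May 23 <= May 4? ✗; end May 27 > May 6? ✓ → no.
lambda: end May 25 >= May 22? ✓; start May 12 <= May 4? ✗; end May 25 > May 6? ✓ → no.
theta: end May 25 >= May 22? ✓; start May 20 <= May 4? ✗; end May 25 > May 6? ✓ → no.
zeta: end May 19 >= May 22? ✗; start May 12 <= May 4? ✗; end May 19 > May 6? ✓ → no.
Result: none.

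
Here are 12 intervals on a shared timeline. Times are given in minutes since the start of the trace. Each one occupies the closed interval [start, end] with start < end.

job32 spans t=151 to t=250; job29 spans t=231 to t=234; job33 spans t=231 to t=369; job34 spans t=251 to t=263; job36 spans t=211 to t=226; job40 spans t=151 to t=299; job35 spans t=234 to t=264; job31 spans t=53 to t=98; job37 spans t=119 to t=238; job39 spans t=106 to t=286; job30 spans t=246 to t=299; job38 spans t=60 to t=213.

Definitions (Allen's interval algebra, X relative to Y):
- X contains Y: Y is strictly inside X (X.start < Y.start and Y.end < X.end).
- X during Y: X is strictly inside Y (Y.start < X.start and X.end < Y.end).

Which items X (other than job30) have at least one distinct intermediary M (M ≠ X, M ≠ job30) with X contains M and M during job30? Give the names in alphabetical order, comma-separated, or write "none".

Target job30 = [t=246, t=299].
Intermediaries M with M during job30: job34.
Via job34 — items with X contains job34: job33, job35, job39, job40.
Union: job33, job35, job39, job40.

job33, job35, job39, job40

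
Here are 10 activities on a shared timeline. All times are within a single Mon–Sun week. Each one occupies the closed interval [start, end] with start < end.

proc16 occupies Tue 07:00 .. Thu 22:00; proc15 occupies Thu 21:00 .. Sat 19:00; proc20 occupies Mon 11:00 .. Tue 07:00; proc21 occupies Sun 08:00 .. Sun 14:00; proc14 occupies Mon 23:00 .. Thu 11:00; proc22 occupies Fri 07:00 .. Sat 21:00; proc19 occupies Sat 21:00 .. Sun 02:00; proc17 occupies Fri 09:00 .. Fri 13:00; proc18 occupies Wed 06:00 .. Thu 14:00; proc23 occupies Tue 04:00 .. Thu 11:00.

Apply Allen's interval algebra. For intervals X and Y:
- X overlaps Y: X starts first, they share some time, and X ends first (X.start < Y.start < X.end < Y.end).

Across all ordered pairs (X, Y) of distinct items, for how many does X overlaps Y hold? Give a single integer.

8

Checking all 90 ordered pairs for relation 'overlaps'; matching pairs in alphabetical order:
(proc14, proc16): proc14 overlaps proc16 ✓
(proc14, proc18): proc14 overlaps proc18 ✓
(proc15, proc22): proc15 overlaps proc22 ✓
(proc16, proc15): proc16 overlaps proc15 ✓
(proc20, proc14): proc20 overlaps proc14 ✓
(proc20, proc23): proc20 overlaps proc23 ✓
(proc23, proc16): proc23 overlaps proc16 ✓
(proc23, proc18): proc23 overlaps proc18 ✓
Count: 8.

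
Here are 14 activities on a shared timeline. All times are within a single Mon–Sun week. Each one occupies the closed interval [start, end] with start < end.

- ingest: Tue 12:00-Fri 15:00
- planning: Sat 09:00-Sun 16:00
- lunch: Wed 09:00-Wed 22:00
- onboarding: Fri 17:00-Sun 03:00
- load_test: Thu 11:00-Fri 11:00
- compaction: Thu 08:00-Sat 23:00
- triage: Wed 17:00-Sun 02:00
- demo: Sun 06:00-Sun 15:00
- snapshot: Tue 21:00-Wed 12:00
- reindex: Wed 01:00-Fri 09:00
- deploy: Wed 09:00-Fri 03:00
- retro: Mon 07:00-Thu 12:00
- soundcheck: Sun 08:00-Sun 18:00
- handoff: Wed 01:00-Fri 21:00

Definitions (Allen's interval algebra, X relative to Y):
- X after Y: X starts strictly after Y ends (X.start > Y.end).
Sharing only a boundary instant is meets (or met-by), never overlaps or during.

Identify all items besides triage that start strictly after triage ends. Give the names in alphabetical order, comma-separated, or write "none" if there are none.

demo, soundcheck

Target triage = [Wed 17:00, Sun 02:00].
compaction [Thu 08:00, Sat 23:00] → during → no.
demo [Sun 06:00, Sun 15:00] → after → yes.
deploy [Wed 09:00, Fri 03:00] → overlaps → no.
handoff [Wed 01:00, Fri 21:00] → overlaps → no.
ingest [Tue 12:00, Fri 15:00] → overlaps → no.
load_test [Thu 11:00, Fri 11:00] → during → no.
lunch [Wed 09:00, Wed 22:00] → overlaps → no.
onboarding [Fri 17:00, Sun 03:00] → overlapped-by → no.
planning [Sat 09:00, Sun 16:00] → overlapped-by → no.
reindex [Wed 01:00, Fri 09:00] → overlaps → no.
retro [Mon 07:00, Thu 12:00] → overlaps → no.
snapshot [Tue 21:00, Wed 12:00] → before → no.
soundcheck [Sun 08:00, Sun 18:00] → after → yes.
Result: demo, soundcheck.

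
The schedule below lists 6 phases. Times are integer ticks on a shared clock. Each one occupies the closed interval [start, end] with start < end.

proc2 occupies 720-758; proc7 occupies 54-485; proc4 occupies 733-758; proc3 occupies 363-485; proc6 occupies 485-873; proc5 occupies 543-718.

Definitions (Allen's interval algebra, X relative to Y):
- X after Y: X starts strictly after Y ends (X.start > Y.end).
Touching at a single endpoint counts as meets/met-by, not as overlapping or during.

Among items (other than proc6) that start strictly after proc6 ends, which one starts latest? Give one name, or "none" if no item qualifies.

Target proc6 = [485, 873].
proc2 [720, 758] → during → excluded.
proc3 [363, 485] → meets → excluded.
proc4 [733, 758] → during → excluded.
proc5 [543, 718] → during → excluded.
proc7 [54, 485] → meets → excluded.
No candidates → none.

none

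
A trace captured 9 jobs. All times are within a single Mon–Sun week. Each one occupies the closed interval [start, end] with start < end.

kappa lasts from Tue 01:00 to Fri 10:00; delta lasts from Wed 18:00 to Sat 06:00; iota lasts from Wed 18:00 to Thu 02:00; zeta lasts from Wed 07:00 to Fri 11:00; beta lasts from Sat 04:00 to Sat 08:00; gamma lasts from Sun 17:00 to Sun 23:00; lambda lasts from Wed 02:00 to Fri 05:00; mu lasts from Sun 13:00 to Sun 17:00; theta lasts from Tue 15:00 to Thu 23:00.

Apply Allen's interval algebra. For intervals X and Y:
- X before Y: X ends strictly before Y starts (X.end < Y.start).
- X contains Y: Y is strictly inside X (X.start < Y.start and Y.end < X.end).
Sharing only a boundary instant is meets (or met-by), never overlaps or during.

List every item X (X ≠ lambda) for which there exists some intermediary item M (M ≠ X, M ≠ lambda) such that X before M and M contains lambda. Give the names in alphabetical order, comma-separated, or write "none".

Target lambda = [Wed 02:00, Fri 05:00].
Intermediaries M with M contains lambda: kappa.
Via kappa — items with X before kappa: none.
Union: none.

none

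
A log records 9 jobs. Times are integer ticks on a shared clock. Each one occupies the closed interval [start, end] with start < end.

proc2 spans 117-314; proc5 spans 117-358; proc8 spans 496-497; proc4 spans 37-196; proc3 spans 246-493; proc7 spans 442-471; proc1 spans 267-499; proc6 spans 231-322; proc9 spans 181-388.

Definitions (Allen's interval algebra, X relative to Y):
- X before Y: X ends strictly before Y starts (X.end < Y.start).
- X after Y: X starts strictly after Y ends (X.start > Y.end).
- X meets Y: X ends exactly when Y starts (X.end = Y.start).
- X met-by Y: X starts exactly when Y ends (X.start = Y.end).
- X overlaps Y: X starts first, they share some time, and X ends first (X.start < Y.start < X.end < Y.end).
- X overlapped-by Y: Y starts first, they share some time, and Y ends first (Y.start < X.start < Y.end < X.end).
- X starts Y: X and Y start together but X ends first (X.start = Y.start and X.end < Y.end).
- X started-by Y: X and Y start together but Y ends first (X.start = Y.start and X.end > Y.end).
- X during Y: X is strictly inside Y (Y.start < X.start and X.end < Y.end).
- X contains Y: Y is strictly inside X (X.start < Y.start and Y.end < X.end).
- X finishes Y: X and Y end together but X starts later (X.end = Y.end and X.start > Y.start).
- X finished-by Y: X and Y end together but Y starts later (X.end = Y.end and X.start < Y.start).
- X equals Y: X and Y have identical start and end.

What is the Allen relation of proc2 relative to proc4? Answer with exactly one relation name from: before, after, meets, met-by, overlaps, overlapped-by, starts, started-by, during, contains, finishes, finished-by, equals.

overlapped-by

proc2 = [117, 314]; proc4 = [37, 196].
Compare endpoints: proc2.start > proc4.start, proc2.start < proc4.end, proc2.end > proc4.start, proc2.end > proc4.end.
That pattern is 'overlapped-by'.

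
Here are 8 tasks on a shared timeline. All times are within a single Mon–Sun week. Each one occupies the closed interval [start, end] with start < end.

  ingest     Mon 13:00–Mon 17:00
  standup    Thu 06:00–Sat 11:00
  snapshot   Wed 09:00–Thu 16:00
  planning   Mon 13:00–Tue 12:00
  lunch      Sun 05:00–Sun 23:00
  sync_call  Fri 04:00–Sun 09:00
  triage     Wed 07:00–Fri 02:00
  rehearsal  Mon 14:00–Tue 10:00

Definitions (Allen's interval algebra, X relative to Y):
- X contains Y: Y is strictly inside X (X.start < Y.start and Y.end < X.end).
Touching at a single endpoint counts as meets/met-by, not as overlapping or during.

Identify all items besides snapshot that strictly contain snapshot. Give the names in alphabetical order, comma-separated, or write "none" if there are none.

triage

Target snapshot = [Wed 09:00, Thu 16:00].
ingest [Mon 13:00, Mon 17:00] → before → no.
lunch [Sun 05:00, Sun 23:00] → after → no.
planning [Mon 13:00, Tue 12:00] → before → no.
rehearsal [Mon 14:00, Tue 10:00] → before → no.
standup [Thu 06:00, Sat 11:00] → overlapped-by → no.
sync_call [Fri 04:00, Sun 09:00] → after → no.
triage [Wed 07:00, Fri 02:00] → contains → yes.
Result: triage.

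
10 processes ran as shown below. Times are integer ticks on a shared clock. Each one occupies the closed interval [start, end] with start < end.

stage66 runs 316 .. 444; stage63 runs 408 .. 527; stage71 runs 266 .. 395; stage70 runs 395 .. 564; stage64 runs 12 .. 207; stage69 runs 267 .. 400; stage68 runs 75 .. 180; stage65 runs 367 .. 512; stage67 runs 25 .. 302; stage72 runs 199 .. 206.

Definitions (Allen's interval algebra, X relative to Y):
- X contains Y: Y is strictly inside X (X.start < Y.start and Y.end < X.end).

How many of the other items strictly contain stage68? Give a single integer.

Target stage68 = [75, 180].
stage63 [408, 527] → after → no.
stage64 [12, 207] → contains → counts.
stage65 [367, 512] → after → no.
stage66 [316, 444] → after → no.
stage67 [25, 302] → contains → counts.
stage69 [267, 400] → after → no.
stage70 [395, 564] → after → no.
stage71 [266, 395] → after → no.
stage72 [199, 206] → after → no.
Total: 2.

2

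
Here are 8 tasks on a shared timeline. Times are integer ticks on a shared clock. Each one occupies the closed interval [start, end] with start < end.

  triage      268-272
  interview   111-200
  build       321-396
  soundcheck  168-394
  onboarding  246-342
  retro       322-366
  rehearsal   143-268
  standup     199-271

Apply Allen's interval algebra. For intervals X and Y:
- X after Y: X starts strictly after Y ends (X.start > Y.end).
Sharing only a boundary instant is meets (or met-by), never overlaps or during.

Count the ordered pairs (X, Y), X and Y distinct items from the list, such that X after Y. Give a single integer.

10

Checking all 56 ordered pairs for relation 'after'; matching pairs in alphabetical order:
(build, interview): build after interview ✓
(build, rehearsal): build after rehearsal ✓
(build, standup): build after standup ✓
(build, triage): build after triage ✓
(onboarding, interview): onboarding after interview ✓
(retro, interview): retro after interview ✓
(retro, rehearsal): retro after rehearsal ✓
(retro, standup): retro after standup ✓
(retro, triage): retro after triage ✓
(triage, interview): triage after interview ✓
Count: 10.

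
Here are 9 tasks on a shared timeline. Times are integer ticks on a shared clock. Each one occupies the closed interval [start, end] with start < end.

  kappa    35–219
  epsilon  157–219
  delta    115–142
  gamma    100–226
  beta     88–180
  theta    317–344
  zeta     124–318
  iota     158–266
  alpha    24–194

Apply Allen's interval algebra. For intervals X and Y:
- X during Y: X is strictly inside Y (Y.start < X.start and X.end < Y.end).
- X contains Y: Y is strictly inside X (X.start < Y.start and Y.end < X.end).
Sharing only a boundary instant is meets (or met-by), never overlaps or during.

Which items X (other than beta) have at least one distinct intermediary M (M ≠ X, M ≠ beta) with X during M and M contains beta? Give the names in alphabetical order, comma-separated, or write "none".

Target beta = [88, 180].
Intermediaries M with M contains beta: alpha, kappa.
Via alpha — items with X during alpha: delta.
Via kappa — items with X during kappa: delta.
Union: delta.

delta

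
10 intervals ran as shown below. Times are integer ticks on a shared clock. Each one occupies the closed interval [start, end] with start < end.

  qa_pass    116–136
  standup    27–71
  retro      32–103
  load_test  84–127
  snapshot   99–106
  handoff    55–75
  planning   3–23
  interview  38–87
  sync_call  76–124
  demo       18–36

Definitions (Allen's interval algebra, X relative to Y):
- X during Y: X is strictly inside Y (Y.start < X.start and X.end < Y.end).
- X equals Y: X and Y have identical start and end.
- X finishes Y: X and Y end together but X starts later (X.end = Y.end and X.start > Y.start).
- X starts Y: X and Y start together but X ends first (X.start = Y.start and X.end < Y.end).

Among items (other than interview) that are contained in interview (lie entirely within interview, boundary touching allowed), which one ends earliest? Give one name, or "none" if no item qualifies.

Target interview = [38, 87].
demo [18, 36] → before → excluded.
handoff [55, 75] → during → candidate.
load_test [84, 127] → overlapped-by → excluded.
planning [3, 23] → before → excluded.
qa_pass [116, 136] → after → excluded.
retro [32, 103] → contains → excluded.
snapshot [99, 106] → after → excluded.
standup [27, 71] → overlaps → excluded.
sync_call [76, 124] → overlapped-by → excluded.
Among candidates, earliest end is 75 → handoff.

handoff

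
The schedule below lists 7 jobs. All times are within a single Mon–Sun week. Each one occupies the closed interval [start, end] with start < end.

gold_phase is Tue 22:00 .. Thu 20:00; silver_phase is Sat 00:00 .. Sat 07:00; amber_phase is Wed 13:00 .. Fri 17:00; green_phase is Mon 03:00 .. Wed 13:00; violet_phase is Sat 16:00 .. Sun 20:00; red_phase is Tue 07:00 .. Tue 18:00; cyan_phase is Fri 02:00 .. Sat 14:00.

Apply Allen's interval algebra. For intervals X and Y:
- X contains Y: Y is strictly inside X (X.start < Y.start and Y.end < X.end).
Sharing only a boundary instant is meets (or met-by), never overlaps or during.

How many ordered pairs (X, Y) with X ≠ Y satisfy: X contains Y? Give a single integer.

2

Checking all 42 ordered pairs for relation 'contains'; matching pairs in alphabetical order:
(cyan_phase, silver_phase): cyan_phase contains silver_phase ✓
(green_phase, red_phase): green_phase contains red_phase ✓
Count: 2.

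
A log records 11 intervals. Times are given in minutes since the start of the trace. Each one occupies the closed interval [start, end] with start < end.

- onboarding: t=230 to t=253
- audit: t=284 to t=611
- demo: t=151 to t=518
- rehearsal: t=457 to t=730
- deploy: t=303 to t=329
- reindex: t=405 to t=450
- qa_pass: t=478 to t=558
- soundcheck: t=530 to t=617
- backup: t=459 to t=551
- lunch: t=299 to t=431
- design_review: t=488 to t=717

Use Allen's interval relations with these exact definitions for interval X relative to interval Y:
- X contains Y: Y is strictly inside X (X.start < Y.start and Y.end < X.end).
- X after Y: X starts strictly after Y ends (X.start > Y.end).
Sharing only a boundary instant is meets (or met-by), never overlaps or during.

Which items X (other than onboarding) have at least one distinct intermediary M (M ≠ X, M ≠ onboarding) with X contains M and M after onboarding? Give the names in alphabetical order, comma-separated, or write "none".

Target onboarding = [t=230, t=253].
Intermediaries M with M after onboarding: audit, backup, deploy, design_review, lunch, qa_pass, rehearsal, reindex, soundcheck.
Via audit — items with X contains audit: none.
Via backup — items with X contains backup: audit, rehearsal.
Via deploy — items with X contains deploy: audit, demo, lunch.
Via design_review — items with X contains design_review: rehearsal.
Via lunch — items with X contains lunch: audit, demo.
Via qa_pass — items with X contains qa_pass: audit, rehearsal.
Via rehearsal — items with X contains rehearsal: none.
Via reindex — items with X contains reindex: audit, demo.
Via soundcheck — items with X contains soundcheck: design_review, rehearsal.
Union: audit, demo, design_review, lunch, rehearsal.

audit, demo, design_review, lunch, rehearsal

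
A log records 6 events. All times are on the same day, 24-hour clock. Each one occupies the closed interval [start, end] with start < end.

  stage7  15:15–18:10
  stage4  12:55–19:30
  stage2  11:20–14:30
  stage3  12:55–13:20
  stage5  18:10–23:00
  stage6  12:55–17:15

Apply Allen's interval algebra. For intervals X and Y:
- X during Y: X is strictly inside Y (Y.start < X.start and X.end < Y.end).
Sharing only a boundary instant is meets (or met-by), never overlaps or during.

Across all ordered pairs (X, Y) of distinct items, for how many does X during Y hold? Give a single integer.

2

Checking all 30 ordered pairs for relation 'during'; matching pairs in alphabetical order:
(stage3, stage2): stage3 during stage2 ✓
(stage7, stage4): stage7 during stage4 ✓
Count: 2.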